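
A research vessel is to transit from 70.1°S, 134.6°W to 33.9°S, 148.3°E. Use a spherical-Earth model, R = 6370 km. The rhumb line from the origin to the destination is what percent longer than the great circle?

5.3%

Great circle: σ = 0.9428 rad → d_gc = Rσ = 6005.7 km
Rhumb: Δφ = +0.6318, Δλ = -1.3456, Δψ = +1.1110, q = Δφ/Δψ = 0.5687 → d_rh = R√(Δφ²+q²Δλ²) = 6321.5 km
Excess = (6321.5 − 6005.7) / 6005.7 = 315.8 / 6005.7 = 5.26% ≈ 5.3%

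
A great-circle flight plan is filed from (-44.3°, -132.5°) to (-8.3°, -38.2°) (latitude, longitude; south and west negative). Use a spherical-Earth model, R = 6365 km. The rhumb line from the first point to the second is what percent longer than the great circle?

3.1%

Great circle: σ = 1.5231 rad → d_gc = Rσ = 9694.3 km
Rhumb: Δφ = +0.6283, Δλ = +1.6458, Δψ = +0.7188, q = Δφ/Δψ = 0.8741 → d_rh = R√(Δφ²+q²Δλ²) = 9992.0 km
Excess = (9992.0 − 9694.3) / 9694.3 = 297.7 / 9694.3 = 3.07% ≈ 3.1%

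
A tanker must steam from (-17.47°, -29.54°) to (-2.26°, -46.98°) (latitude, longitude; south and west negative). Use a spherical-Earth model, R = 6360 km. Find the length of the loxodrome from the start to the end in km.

2543 km

Rhumb course C = atan2(Δλ, Δψ) with Δψ = ln[tan(π/4+φ₂/2)/tan(π/4+φ₁/2)] = +0.2703, Δλ = -0.3044 → C = 311.60°
d = R·|Δφ| / |cos C| = 6360·0.26546 / 0.66399 = 2543 km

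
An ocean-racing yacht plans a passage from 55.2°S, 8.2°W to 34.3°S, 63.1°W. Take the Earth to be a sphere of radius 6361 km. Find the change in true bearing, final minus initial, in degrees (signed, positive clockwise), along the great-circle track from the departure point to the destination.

+40.8°

At departure: θ₁ = atan2(sin Δλ cos φ₂, cos φ₁ sin φ₂ − sin φ₁ cos φ₂ cos Δλ) = 275.78°
At arrival: θ₂ = atan2(sin Δλ cos φ₁, −cos φ₂ sin φ₁ + sin φ₂ cos φ₁ cos Δλ) = 316.58°
Δθ = θ₂ − θ₁ = +40.8°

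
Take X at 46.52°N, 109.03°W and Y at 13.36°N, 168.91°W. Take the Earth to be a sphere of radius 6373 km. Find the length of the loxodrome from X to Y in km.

6735 km

Δψ = ln[tan(π/4+φ₂/2)/tan(π/4+φ₁/2)] = -0.6841;  Δφ = -0.5788 rad,  Δλ = -1.0451 rad
q = Δφ/Δψ = 0.8460
d = R·√(Δφ² + q²Δλ²) = 6373·1.05675 = 6735 km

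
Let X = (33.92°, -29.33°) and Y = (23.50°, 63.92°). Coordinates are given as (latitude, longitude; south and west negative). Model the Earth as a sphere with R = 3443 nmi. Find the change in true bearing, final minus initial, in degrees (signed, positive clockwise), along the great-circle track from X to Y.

+54.1°

Initial bearing θ₁ = atan2(sin Δλ cos φ₂, cos φ₁ sin φ₂ − sin φ₁ cos φ₂ cos Δλ) = 68.54°
Final bearing θ₂ = (initial bearing from the destination back to the start) + 180° = 122.63°
Δθ = θ₂ − θ₁ = +54.1°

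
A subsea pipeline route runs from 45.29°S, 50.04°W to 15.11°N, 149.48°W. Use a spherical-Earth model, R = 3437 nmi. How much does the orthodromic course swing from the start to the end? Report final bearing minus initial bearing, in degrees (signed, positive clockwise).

At departure: θ₁ = atan2(sin Δλ cos φ₂, cos φ₁ sin φ₂ − sin φ₁ cos φ₂ cos Δλ) = 274.26°
At arrival: θ₂ = atan2(sin Δλ cos φ₁, −cos φ₂ sin φ₁ + sin φ₂ cos φ₁ cos Δλ) = 313.39°
Δθ = θ₂ − θ₁ = +39.1°

+39.1°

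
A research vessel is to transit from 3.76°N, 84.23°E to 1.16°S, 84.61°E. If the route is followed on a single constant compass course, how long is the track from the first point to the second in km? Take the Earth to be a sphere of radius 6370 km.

Δψ = ln[tan(π/4+φ₂/2)/tan(π/4+φ₁/2)] = -0.0859;  Δφ = -0.0859 rad,  Δλ = +0.0066 rad
q = Δφ/Δψ = 0.9994
d = R·√(Δφ² + q²Δλ²) = 6370·0.08613 = 549 km

549 km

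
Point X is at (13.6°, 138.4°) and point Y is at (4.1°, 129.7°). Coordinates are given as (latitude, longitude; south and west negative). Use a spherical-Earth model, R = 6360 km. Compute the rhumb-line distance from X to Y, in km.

Δψ = ln[tan(π/4+φ₂/2)/tan(π/4+φ₁/2)] = -0.1680;  Δφ = -0.1658 rad,  Δλ = -0.1518 rad
q = Δφ/Δψ = 0.9869
d = R·√(Δφ² + q²Δλ²) = 6360·0.22349 = 1421 km

1421 km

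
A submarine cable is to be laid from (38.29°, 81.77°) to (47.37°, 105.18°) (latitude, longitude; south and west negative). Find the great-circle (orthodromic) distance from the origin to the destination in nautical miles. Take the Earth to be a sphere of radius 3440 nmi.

Haversine: a = sin²(Δφ/2)+cos φ₁ cos φ₂ sin²(Δλ/2) = 0.02814;  σ = 2·atan2(√a,√(1−a))
σ = 19.315° → d = Rσ = 3440·0.33712 = 1160 nmi

1160 nmi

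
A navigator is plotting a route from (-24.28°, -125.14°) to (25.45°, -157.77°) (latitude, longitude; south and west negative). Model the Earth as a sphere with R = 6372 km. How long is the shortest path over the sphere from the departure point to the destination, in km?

cos σ = sin φ₁ sin φ₂ + cos φ₁ cos φ₂ cos Δλ
      = sin(-24.28°)sin(25.45°) + cos(-24.28°)cos(25.45°)cos(-32.63°) = 0.5165
σ = 58.903° → d = Rσ = 6372·1.02806 = 6551 km

6551 km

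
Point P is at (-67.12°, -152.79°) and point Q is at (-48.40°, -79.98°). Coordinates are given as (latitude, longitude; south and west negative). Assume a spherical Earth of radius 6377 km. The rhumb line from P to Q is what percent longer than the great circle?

Great circle: σ = 0.6994 rad → d_gc = Rσ = 4459.8 km
Rhumb: Δφ = +0.3267, Δλ = +1.2708, Δψ = +0.6298, q = Δφ/Δψ = 0.5188 → d_rh = R√(Δφ²+q²Δλ²) = 4692.3 km
Excess = (4692.3 − 4459.8) / 4459.8 = 232.5 / 4459.8 = 5.21% ≈ 5.2%

5.2%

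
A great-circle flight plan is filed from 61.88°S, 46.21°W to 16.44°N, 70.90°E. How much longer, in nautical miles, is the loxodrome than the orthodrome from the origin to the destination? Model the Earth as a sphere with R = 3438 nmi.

Great circle: cos σ = sin φ₁ sin φ₂ + cos φ₁ cos φ₂ cos Δλ,  σ = 2.0438 rad → d_gc = 7026.7 nmi
Rhumb line: Δψ = +1.6755, q = Δφ/Δψ = 0.8158, d_rh = R√(Δφ²+q²Δλ²) = 7413.1 nmi
Excess = 7413.1 − 7026.7 = 386.4 ≈ 386 nmi

386 nmi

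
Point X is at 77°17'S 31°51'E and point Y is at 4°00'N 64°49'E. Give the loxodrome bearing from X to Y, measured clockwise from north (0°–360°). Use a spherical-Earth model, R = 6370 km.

14.3°

Meridional parts: M(φ₁)=-2.1943, M(φ₂)=+0.0699 → ΔM = +2.2642;  Δλ = +0.5754 rad
tan C = Δλ / ΔM = +0.2541 → C = 14.26°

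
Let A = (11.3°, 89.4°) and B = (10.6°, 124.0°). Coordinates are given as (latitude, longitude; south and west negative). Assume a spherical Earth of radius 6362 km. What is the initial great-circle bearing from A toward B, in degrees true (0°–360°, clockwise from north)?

θ = atan2( sin Δλ·cos φ₂ ,  cos φ₁ sin φ₂ − sin φ₁ cos φ₂ cos Δλ )
  = atan2(+0.5582, +0.0218) = 87.76°

87.8°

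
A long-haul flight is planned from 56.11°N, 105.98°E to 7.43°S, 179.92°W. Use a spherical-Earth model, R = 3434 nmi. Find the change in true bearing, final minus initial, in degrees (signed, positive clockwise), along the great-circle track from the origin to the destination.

+40.2°

At departure: θ₁ = atan2(sin Δλ cos φ₂, cos φ₁ sin φ₂ − sin φ₁ cos φ₂ cos Δλ) = 107.33°
At arrival: θ₂ = atan2(sin Δλ cos φ₁, −cos φ₂ sin φ₁ + sin φ₂ cos φ₁ cos Δλ) = 147.53°
Δθ = θ₂ − θ₁ = +40.2°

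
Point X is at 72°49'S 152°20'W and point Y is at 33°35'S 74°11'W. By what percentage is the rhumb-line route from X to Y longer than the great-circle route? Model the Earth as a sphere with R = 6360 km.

5.5%

Great circle: σ = 0.9533 rad → d_gc = Rσ = 6063.0 km
Rhumb: Δφ = +0.6848, Δλ = +1.3640, Δψ = +1.2670, q = Δφ/Δψ = 0.5405 → d_rh = R√(Δφ²+q²Δλ²) = 6399.0 km
Excess = (6399.0 − 6063.0) / 6063.0 = 336.0 / 6063.0 = 5.54% ≈ 5.5%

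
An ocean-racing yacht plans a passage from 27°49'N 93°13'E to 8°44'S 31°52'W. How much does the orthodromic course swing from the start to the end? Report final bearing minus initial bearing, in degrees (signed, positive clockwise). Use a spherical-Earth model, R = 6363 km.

-37.1°

Initial bearing θ₁ = atan2(sin Δλ cos φ₂, cos φ₁ sin φ₂ − sin φ₁ cos φ₂ cos Δλ) = 279.19°
Final bearing θ₂ = (initial bearing from the destination back to the start) + 180° = 242.05°
Δθ = θ₂ − θ₁ = -37.1°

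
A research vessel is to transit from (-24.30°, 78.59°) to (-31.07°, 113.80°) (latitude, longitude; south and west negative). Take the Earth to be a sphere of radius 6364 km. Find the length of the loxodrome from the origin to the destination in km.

Δψ = ln[tan(π/4+φ₂/2)/tan(π/4+φ₁/2)] = -0.1336;  Δφ = -0.1182 rad,  Δλ = +0.6145 rad
q = Δφ/Δψ = 0.8847
d = R·√(Δφ² + q²Δλ²) = 6364·0.55638 = 3541 km

3541 km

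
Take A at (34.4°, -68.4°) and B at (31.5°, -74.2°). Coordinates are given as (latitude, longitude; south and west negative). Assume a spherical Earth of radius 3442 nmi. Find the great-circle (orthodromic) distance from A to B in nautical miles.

Haversine: a = sin²(Δφ/2)+cos φ₁ cos φ₂ sin²(Δλ/2) = 0.00244;  σ = 2·atan2(√a,√(1−a))
σ = 5.664° → d = Rσ = 3442·0.09886 = 340 nmi

340 nmi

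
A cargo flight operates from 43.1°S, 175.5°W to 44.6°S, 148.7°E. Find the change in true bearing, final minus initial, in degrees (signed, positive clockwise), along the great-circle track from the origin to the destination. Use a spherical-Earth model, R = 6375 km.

+25.2°

Initial bearing θ₁ = atan2(sin Δλ cos φ₂, cos φ₁ sin φ₂ − sin φ₁ cos φ₂ cos Δλ) = 254.17°
Final bearing θ₂ = (initial bearing from the destination back to the start) + 180° = 279.40°
Δθ = θ₂ − θ₁ = +25.2°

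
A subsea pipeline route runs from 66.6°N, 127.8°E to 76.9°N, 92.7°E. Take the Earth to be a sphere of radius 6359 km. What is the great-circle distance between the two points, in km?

cos σ = sin φ₁ sin φ₂ + cos φ₁ cos φ₂ cos Δλ
      = sin(66.60°)sin(76.90°) + cos(66.60°)cos(76.90°)cos(-35.10°) = 0.9675
σ = 14.644° → d = Rσ = 6359·0.25558 = 1625 km

1625 km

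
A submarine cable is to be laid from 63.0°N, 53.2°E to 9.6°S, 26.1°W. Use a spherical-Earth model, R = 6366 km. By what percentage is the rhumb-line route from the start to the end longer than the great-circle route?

Great circle: σ = 1.6363 rad → d_gc = Rσ = 10416.8 km
Rhumb: Δφ = -1.2671, Δλ = -1.3840, Δψ = -1.5951, q = Δφ/Δψ = 0.7944 → d_rh = R√(Δφ²+q²Δλ²) = 10679.6 km
Excess = (10679.6 − 10416.8) / 10416.8 = 262.8 / 10416.8 = 2.52% ≈ 2.5%

2.5%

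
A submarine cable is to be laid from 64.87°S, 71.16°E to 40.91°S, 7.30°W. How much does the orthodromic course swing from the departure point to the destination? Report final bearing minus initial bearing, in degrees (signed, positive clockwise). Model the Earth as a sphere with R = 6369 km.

At departure: θ₁ = atan2(sin Δλ cos φ₂, cos φ₁ sin φ₂ − sin φ₁ cos φ₂ cos Δλ) = 259.20°
At arrival: θ₂ = atan2(sin Δλ cos φ₁, −cos φ₂ sin φ₁ + sin φ₂ cos φ₁ cos Δλ) = 326.50°
Δθ = θ₂ − θ₁ = +67.3°

+67.3°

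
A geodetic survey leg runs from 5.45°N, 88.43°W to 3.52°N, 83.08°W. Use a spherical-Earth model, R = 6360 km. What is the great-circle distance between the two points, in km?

cos σ = sin φ₁ sin φ₂ + cos φ₁ cos φ₂ cos Δλ
      = sin(5.45°)sin(3.52°) + cos(5.45°)cos(3.52°)cos(5.35°) = 0.9951
σ = 5.672° → d = Rσ = 6360·0.09899 = 630 km

630 km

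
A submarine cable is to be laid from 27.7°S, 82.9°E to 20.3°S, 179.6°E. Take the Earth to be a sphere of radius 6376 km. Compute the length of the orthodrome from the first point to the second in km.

9605 km

cos σ = sin φ₁ sin φ₂ + cos φ₁ cos φ₂ cos Δλ
      = sin(-27.70°)sin(-20.30°) + cos(-27.70°)cos(-20.30°)cos(96.70°) = 0.0644
σ = 86.308° → d = Rσ = 6376·1.50636 = 9605 km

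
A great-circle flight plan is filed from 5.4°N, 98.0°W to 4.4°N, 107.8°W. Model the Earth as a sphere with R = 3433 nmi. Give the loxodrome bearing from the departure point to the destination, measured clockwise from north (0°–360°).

264.2°

Meridional parts: M(φ₁)=+0.0944, M(φ₂)=+0.0769 → ΔM = -0.0175;  Δλ = -0.1710 rad
tan C = Δλ / ΔM = +9.7641 → C = 264.15°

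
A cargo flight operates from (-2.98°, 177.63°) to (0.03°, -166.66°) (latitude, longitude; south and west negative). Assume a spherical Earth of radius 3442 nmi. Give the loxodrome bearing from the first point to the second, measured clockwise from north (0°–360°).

79.1°

Meridional parts: M(φ₁)=-0.0520, M(φ₂)=+0.0005 → ΔM = +0.0526;  Δλ = +0.2742 rad
tan C = Δλ / ΔM = +5.2169 → C = 79.15°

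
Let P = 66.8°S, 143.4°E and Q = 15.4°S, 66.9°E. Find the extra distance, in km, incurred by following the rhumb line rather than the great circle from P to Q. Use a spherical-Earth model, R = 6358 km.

Great circle: cos σ = sin φ₁ sin φ₂ + cos φ₁ cos φ₂ cos Δλ,  σ = 1.2316 rad → d_gc = 7830.41 km
Rhumb line: Δψ = +1.3113, q = Δφ/Δψ = 0.6841, d_rh = R√(Δφ²+q²Δλ²) = 8139.94 km
Excess = 8139.94 − 7830.41 = 309.53 ≈ 310 km

310 km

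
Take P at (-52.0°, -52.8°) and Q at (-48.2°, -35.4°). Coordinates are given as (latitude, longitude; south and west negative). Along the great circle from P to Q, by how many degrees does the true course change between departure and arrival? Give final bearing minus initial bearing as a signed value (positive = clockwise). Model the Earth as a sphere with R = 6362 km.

-13.4°

Initial bearing θ₁ = atan2(sin Δλ cos φ₂, cos φ₁ sin φ₂ − sin φ₁ cos φ₂ cos Δλ) = 78.04°
Final bearing θ₂ = (initial bearing from the destination back to the start) + 180° = 64.64°
Δθ = θ₂ − θ₁ = -13.4°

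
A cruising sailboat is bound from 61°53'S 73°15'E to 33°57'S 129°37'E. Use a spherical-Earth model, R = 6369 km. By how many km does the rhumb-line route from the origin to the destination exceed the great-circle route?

Great circle: cos σ = sin φ₁ sin φ₂ + cos φ₁ cos φ₂ cos Δλ,  σ = 0.7826 rad → d_gc = 4984.3 km
Rhumb line: Δψ = +0.7541, q = Δφ/Δψ = 0.6465, d_rh = R√(Δφ²+q²Δλ²) = 5104.2 km
Excess = 5104.2 − 4984.3 = 119.9 ≈ 120 km

120 km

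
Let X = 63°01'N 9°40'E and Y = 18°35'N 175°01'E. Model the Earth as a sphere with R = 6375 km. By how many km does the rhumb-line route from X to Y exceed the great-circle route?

Great circle: cos σ = sin φ₁ sin φ₂ + cos φ₁ cos φ₂ cos Δλ,  σ = 1.7033 rad → d_gc = 10858.4 km
Rhumb line: Δψ = -1.0972, q = Δφ/Δψ = 0.7068, d_rh = R√(Δφ²+q²Δλ²) = 13911.1 km
Excess = 13911.1 − 10858.4 = 3052.7 ≈ 3053 km

3053 km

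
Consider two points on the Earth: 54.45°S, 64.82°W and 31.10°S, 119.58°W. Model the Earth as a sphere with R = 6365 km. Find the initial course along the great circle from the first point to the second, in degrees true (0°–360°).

278.3°

θ = atan2( sin Δλ·cos φ₂ ,  cos φ₁ sin φ₂ − sin φ₁ cos φ₂ cos Δλ )
  = atan2(-0.6993, +0.1017) = 278.27°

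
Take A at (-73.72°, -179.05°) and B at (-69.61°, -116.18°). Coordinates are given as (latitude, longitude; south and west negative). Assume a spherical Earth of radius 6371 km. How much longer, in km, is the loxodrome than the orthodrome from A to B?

Great circle: cos σ = sin φ₁ sin φ₂ + cos φ₁ cos φ₂ cos Δλ,  σ = 0.3353 rad → d_gc = 2136.5 km
Rhumb line: Δψ = +0.2290, q = Δφ/Δψ = 0.3133, d_rh = R√(Δφ²+q²Δλ²) = 2237.2 km
Excess = 2237.2 − 2136.5 = 100.7 ≈ 101 km

101 km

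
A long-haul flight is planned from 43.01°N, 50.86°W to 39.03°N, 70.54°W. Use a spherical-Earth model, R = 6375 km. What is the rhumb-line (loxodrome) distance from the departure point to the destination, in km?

1710 km

Δψ = ln[tan(π/4+φ₂/2)/tan(π/4+φ₁/2)] = -0.0921;  Δφ = -0.0695 rad,  Δλ = -0.3435 rad
q = Δφ/Δψ = 0.7541
d = R·√(Δφ² + q²Δλ²) = 6375·0.26817 = 1710 km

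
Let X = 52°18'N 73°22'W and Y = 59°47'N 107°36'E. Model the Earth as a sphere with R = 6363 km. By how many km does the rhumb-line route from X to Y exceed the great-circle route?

3552 km

Great circle: cos σ = sin φ₁ sin φ₂ + cos φ₁ cos φ₂ cos Δλ,  σ = 1.1853 rad → d_gc = 7542.2 km
Rhumb line: Δψ = +0.2347, q = Δφ/Δψ = 0.5564, d_rh = R√(Δφ²+q²Δλ²) = 11094.5 km
Excess = 11094.5 − 7542.2 = 3552.3 ≈ 3552 km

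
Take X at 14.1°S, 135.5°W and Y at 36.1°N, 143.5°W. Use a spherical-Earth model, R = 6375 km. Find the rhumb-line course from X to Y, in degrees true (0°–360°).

Δψ = ln[tan(π/4+φ₂/2)/tan(π/4+φ₁/2)] = +0.9250
Δλ = -0.1396 rad (taken the short way round)
course = atan2(Δλ, Δψ) = 351.42°

351.4°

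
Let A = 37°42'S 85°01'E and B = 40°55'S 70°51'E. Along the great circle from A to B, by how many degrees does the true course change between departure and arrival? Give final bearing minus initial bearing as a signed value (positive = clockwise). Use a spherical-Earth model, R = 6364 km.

Initial bearing θ₁ = atan2(sin Δλ cos φ₂, cos φ₁ sin φ₂ − sin φ₁ cos φ₂ cos Δλ) = 249.22°
Final bearing θ₂ = (initial bearing from the destination back to the start) + 180° = 258.23°
Δθ = θ₂ − θ₁ = +9.0°

+9.0°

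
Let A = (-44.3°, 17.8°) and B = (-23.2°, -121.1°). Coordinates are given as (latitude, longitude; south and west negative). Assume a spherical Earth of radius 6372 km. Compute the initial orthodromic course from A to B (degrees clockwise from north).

218.3°

θ = atan2( sin Δλ·cos φ₂ ,  cos φ₁ sin φ₂ − sin φ₁ cos φ₂ cos Δλ )
  = atan2(-0.6042, -0.7657) = 218.28°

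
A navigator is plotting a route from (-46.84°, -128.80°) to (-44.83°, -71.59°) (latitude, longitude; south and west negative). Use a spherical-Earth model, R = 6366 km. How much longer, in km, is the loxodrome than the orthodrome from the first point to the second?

99 km

Great circle: cos σ = sin φ₁ sin φ₂ + cos φ₁ cos φ₂ cos Δλ,  σ = 0.6809 rad → d_gc = 4334.8 km
Rhumb line: Δψ = +0.0504, q = Δφ/Δψ = 0.6966, d_rh = R√(Δφ²+q²Δλ²) = 4433.6 km
Excess = 4433.6 − 4334.8 = 98.8 ≈ 99 km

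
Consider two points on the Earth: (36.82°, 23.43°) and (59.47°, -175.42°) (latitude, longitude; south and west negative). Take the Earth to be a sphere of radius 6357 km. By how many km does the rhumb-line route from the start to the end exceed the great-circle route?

2773 km

Great circle: cos σ = sin φ₁ sin φ₂ + cos φ₁ cos φ₂ cos Δλ,  σ = 1.4390 rad → d_gc = 9148.0 km
Rhumb line: Δψ = +0.6065, q = Δφ/Δψ = 0.6518, d_rh = R√(Δφ²+q²Δλ²) = 11921.0 km
Excess = 11921.0 − 9148.0 = 2773.0 ≈ 2773 km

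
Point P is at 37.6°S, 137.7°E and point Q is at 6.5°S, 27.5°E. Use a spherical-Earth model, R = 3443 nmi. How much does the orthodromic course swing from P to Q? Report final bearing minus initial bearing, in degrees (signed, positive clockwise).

+58.4°

Initial bearing θ₁ = atan2(sin Δλ cos φ₂, cos φ₁ sin φ₂ − sin φ₁ cos φ₂ cos Δλ) = 252.22°
Final bearing θ₂ = (initial bearing from the destination back to the start) + 180° = 310.59°
Δθ = θ₂ − θ₁ = +58.4°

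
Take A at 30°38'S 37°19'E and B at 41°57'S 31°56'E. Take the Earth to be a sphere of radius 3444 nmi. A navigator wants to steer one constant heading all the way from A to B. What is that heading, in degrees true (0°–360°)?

200.9°

Δψ = ln[tan(π/4+φ₂/2)/tan(π/4+φ₁/2)] = -0.2459
Δλ = -0.0940 rad (taken the short way round)
course = atan2(Δλ, Δψ) = 200.91°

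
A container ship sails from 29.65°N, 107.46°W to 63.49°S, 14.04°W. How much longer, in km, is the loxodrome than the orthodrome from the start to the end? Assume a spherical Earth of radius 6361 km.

299 km

Great circle: cos σ = sin φ₁ sin φ₂ + cos φ₁ cos φ₂ cos Δλ,  σ = 2.0554 rad → d_gc = 13074.2 km
Rhumb line: Δψ = -1.9881, q = Δφ/Δψ = 0.8177, d_rh = R√(Δφ²+q²Δλ²) = 13373.3 km
Excess = 13373.3 − 13074.2 = 299.1 ≈ 299 km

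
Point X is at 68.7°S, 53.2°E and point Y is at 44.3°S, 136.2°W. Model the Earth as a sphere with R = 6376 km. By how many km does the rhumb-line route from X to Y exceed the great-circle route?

2950 km

Great circle: cos σ = sin φ₁ sin φ₂ + cos φ₁ cos φ₂ cos Δλ,  σ = 1.1656 rad → d_gc = 7431.7 km
Rhumb line: Δψ = +0.8069, q = Δφ/Δψ = 0.5278, d_rh = R√(Δφ²+q²Δλ²) = 10381.6 km
Excess = 10381.6 − 7431.7 = 2949.9 ≈ 2950 km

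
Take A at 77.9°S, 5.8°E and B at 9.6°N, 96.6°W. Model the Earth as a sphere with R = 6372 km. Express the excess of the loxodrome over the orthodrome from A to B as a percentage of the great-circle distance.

6.8%

Great circle: σ = 1.7798 rad → d_gc = Rσ = 11340.6 km
Rhumb: Δφ = +1.5272, Δλ = -1.7872, Δψ = +2.4128, q = Δφ/Δψ = 0.6329 → d_rh = R√(Δφ²+q²Δλ²) = 12109.9 km
Excess = (12109.9 − 11340.6) / 11340.6 = 769.3 / 11340.6 = 6.78% ≈ 6.8%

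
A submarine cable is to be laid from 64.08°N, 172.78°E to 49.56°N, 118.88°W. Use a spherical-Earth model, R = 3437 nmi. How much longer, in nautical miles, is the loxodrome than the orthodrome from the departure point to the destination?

Great circle: cos σ = sin φ₁ sin φ₂ + cos φ₁ cos φ₂ cos Δλ,  σ = 0.6613 rad → d_gc = 2272.99 nmi
Rhumb line: Δψ = -0.4703, q = Δφ/Δψ = 0.5388, d_rh = R√(Δφ²+q²Δλ²) = 2374.51 nmi
Excess = 2374.51 − 2272.99 = 101.52 ≈ 102 nmi

102 nmi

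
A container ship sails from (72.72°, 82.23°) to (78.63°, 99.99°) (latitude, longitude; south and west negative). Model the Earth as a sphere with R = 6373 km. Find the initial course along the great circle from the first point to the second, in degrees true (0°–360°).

θ = atan2( sin Δλ·cos φ₂ ,  cos φ₁ sin φ₂ − sin φ₁ cos φ₂ cos Δλ )
  = atan2(+0.0601, +0.1119) = 28.25°

28.2°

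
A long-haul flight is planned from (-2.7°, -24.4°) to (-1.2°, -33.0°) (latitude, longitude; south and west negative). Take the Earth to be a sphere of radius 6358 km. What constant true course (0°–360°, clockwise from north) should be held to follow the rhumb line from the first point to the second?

279.9°

Meridional parts: M(φ₁)=-0.0471, M(φ₂)=-0.0209 → ΔM = +0.0262;  Δλ = -0.1501 rad
tan C = Δλ / ΔM = -5.7298 → C = 279.90°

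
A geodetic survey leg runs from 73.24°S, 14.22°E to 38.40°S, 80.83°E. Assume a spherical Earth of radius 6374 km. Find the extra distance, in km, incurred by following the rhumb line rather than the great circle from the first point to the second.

Great circle: cos σ = sin φ₁ sin φ₂ + cos φ₁ cos φ₂ cos Δλ,  σ = 0.8169 rad → d_gc = 5207.0 km
Rhumb line: Δψ = +1.1883, q = Δφ/Δψ = 0.5117, d_rh = R√(Δφ²+q²Δλ²) = 5422.2 km
Excess = 5422.2 − 5207.0 = 215.2 ≈ 215 km

215 km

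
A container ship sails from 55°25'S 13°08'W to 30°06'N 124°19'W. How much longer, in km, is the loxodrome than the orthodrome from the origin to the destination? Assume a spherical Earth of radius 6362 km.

313 km

Great circle: cos σ = sin φ₁ sin φ₂ + cos φ₁ cos φ₂ cos Δλ,  σ = 2.2023 rad → d_gc = 14010.90 km
Rhumb line: Δψ = +1.7183, q = Δφ/Δψ = 0.8686, d_rh = R√(Δφ²+q²Δλ²) = 14323.45 km
Excess = 14323.45 − 14010.90 = 312.55 ≈ 313 km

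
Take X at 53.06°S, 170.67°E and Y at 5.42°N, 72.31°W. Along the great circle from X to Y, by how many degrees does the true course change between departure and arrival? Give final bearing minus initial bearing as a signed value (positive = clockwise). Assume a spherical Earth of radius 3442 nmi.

-74.1°

Initial bearing θ₁ = atan2(sin Δλ cos φ₂, cos φ₁ sin φ₂ − sin φ₁ cos φ₂ cos Δλ) = 108.96°
Final bearing θ₂ = (initial bearing from the destination back to the start) + 180° = 34.81°
Δθ = θ₂ − θ₁ = -74.1°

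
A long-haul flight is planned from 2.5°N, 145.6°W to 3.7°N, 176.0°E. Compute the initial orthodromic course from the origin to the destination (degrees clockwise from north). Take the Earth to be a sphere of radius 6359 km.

272.8°

N = sin Δλ·cos φ₂ = -0.6199;  D = cos φ₁ sin φ₂ − sin φ₁ cos φ₂ cos Δλ = +0.0304
initial course = atan2(N, D) = 272.80°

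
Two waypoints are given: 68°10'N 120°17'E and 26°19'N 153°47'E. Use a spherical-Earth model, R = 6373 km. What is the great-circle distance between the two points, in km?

5162 km

cos σ = sin φ₁ sin φ₂ + cos φ₁ cos φ₂ cos Δλ
      = sin(68.17°)sin(26.32°) + cos(68.17°)cos(26.32°)cos(33.50°) = 0.6895
σ = 46.408° → d = Rσ = 6373·0.80997 = 5162 km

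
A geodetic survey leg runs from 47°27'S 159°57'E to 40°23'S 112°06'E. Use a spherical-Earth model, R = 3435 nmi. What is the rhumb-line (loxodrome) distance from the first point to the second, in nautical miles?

Δψ = ln[tan(π/4+φ₂/2)/tan(π/4+φ₁/2)] = +0.1715;  Δφ = +0.1233 rad,  Δλ = -0.8351 rad
q = Δφ/Δψ = 0.7190
d = R·√(Δφ² + q²Δλ²) = 3435·0.61304 = 2106 nmi

2106 nmi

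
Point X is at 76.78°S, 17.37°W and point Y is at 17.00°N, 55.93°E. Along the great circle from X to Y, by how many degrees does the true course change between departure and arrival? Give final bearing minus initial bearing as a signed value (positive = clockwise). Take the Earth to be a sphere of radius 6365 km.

Initial bearing θ₁ = atan2(sin Δλ cos φ₂, cos φ₁ sin φ₂ − sin φ₁ cos φ₂ cos Δλ) = 69.94°
Final bearing θ₂ = (initial bearing from the destination back to the start) + 180° = 12.98°
Δθ = θ₂ − θ₁ = -57.0°

-57.0°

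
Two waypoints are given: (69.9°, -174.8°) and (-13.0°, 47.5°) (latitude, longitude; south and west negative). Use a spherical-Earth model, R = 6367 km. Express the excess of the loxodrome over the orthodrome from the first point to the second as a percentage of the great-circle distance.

Great circle: σ = 2.0476 rad → d_gc = Rσ = 13036.9 km
Rhumb: Δφ = -1.4469, Δλ = -2.4033, Δψ = -1.9592, q = Δφ/Δψ = 0.7385 → d_rh = R√(Δφ²+q²Δλ²) = 14579.8 km
Excess = (14579.8 − 13036.9) / 13036.9 = 1542.9 / 13036.9 = 11.83% ≈ 11.8%

11.8%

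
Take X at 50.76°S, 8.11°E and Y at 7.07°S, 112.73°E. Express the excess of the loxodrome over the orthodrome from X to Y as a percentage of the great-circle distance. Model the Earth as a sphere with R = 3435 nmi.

Great circle: σ = 1.6340 rad → d_gc = Rσ = 5612.7 nmi
Rhumb: Δφ = +0.7625, Δλ = +1.8260, Δψ = +0.9078, q = Δφ/Δψ = 0.8400 → d_rh = R√(Δφ²+q²Δλ²) = 5883.8 nmi
Excess = (5883.8 − 5612.7) / 5612.7 = 271.1 / 5612.7 = 4.83% ≈ 4.8%

4.8%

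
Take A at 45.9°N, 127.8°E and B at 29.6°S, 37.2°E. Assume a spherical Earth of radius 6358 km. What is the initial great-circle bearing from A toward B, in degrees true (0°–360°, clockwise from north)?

248.8°

N = sin Δλ·cos φ₂ = -0.8694;  D = cos φ₁ sin φ₂ − sin φ₁ cos φ₂ cos Δλ = -0.3372
initial course = atan2(N, D) = 248.80°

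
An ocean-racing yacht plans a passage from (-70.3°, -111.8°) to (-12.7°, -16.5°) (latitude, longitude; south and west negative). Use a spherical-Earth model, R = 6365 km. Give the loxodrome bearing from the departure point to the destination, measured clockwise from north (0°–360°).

Meridional parts: M(φ₁)=-1.7508, M(φ₂)=-0.2235 → ΔM = +1.5273;  Δλ = +1.6633 rad
tan C = Δλ / ΔM = +1.0890 → C = 47.44°

47.4°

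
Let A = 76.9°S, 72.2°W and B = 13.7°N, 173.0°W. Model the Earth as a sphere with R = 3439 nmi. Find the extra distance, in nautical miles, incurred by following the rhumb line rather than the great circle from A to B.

Great circle: cos σ = sin φ₁ sin φ₂ + cos φ₁ cos φ₂ cos Δλ,  σ = 1.8462 rad → d_gc = 6349.1 nmi
Rhumb line: Δψ = +2.4058, q = Δφ/Δψ = 0.6573, d_rh = R√(Δφ²+q²Δλ²) = 6736.8 nmi
Excess = 6736.8 − 6349.1 = 387.7 ≈ 388 nmi

388 nmi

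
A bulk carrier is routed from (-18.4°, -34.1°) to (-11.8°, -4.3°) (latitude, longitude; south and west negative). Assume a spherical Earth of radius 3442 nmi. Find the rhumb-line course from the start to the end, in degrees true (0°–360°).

Meridional parts: M(φ₁)=-0.3268, M(φ₂)=-0.2074 → ΔM = +0.1194;  Δλ = +0.5201 rad
tan C = Δλ / ΔM = +4.3565 → C = 77.07°

77.1°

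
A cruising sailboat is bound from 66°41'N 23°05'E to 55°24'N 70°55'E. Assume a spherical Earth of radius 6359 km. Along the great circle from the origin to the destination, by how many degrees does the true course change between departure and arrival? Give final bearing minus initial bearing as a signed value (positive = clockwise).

Initial bearing θ₁ = atan2(sin Δλ cos φ₂, cos φ₁ sin φ₂ − sin φ₁ cos φ₂ cos Δλ) = 93.30°
Final bearing θ₂ = (initial bearing from the destination back to the start) + 180° = 135.90°
Δθ = θ₂ − θ₁ = +42.6°

+42.6°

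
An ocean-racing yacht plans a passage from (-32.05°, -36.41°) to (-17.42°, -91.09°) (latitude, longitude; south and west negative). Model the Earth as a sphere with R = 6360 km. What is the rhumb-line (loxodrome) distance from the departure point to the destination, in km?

Rhumb course C = atan2(Δλ, Δψ) with Δψ = ln[tan(π/4+φ₂/2)/tan(π/4+φ₁/2)] = +0.2822, Δλ = -0.9543 → C = 286.47°
d = R·|Δφ| / |cos C| = 6360·0.25534 / 0.28359 = 5726 km

5726 km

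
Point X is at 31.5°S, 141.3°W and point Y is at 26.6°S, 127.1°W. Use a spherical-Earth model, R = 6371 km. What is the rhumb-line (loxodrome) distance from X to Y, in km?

1483 km

Δψ = ln[tan(π/4+φ₂/2)/tan(π/4+φ₁/2)] = +0.0979;  Δφ = +0.0855 rad,  Δλ = +0.2478 rad
q = Δφ/Δψ = 0.8738
d = R·√(Δφ² + q²Δλ²) = 6371·0.23283 = 1483 km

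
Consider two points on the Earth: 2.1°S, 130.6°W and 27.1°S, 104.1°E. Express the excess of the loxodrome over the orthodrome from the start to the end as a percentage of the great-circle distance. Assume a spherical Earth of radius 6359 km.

Great circle: σ = 2.0914 rad → d_gc = Rσ = 13299.0 km
Rhumb: Δφ = -0.4363, Δλ = -2.1869, Δψ = -0.4550, q = Δφ/Δψ = 0.9589 → d_rh = R√(Δφ²+q²Δλ²) = 13621.1 km
Excess = (13621.1 − 13299.0) / 13299.0 = 322.1 / 13299.0 = 2.42% ≈ 2.4%

2.4%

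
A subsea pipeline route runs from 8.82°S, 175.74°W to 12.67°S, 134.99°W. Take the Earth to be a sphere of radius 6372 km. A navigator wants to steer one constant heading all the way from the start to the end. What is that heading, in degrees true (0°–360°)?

95.5°

Δψ = ln[tan(π/4+φ₂/2)/tan(π/4+φ₁/2)] = -0.0684
Δλ = +0.7112 rad (taken the short way round)
course = atan2(Δλ, Δψ) = 95.49°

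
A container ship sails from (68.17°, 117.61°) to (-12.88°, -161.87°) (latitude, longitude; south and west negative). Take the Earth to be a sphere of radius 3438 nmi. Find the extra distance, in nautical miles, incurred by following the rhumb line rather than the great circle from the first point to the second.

172 nmi

Great circle: cos σ = sin φ₁ sin φ₂ + cos φ₁ cos φ₂ cos Δλ,  σ = 1.7186 rad → d_gc = 5908.4 nmi
Rhumb line: Δψ = -1.8726, q = Δφ/Δψ = 0.7554, d_rh = R√(Δφ²+q²Δλ²) = 6080.6 nmi
Excess = 6080.6 − 5908.4 = 172.2 ≈ 172 nmi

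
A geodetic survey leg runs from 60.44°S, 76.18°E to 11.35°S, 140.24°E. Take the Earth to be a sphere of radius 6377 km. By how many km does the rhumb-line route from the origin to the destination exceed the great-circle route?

164 km

Great circle: cos σ = sin φ₁ sin φ₂ + cos φ₁ cos φ₂ cos Δλ,  σ = 1.1780 rad → d_gc = 7512.2 km
Rhumb line: Δψ = +1.1330, q = Δφ/Δψ = 0.7562, d_rh = R√(Δφ²+q²Δλ²) = 7676.0 km
Excess = 7676.0 − 7512.2 = 163.8 ≈ 164 km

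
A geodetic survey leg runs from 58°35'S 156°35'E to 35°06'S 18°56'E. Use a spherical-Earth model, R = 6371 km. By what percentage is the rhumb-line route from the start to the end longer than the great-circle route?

Great circle: σ = 1.3944 rad → d_gc = Rσ = 8883.4 km
Rhumb: Δφ = +0.4099, Δλ = -2.4024, Δψ = +0.6136, q = Δφ/Δψ = 0.6680 → d_rh = R√(Δφ²+q²Δλ²) = 10552.6 km
Excess = (10552.6 − 8883.4) / 8883.4 = 1669.2 / 8883.4 = 18.79% ≈ 18.8%

18.8%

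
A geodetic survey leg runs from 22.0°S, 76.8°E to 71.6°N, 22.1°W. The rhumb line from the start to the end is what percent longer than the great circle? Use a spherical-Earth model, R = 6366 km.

4.5%

Great circle: σ = 1.9831 rad → d_gc = Rσ = 12624.5 km
Rhumb: Δφ = +1.6336, Δλ = -1.7261, Δψ = +2.2141, q = Δφ/Δψ = 0.7378 → d_rh = R√(Δφ²+q²Δλ²) = 13186.5 km
Excess = (13186.5 − 12624.5) / 12624.5 = 562.0 / 12624.5 = 4.452% ≈ 4.5%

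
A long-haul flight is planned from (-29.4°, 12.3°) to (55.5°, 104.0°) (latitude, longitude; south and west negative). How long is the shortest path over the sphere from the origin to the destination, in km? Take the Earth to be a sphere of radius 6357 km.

12735 km

Haversine: a = sin²(Δφ/2)+cos φ₁ cos φ₂ sin²(Δλ/2) = 0.70960;  σ = 2·atan2(√a,√(1−a))
σ = 114.784° → d = Rσ = 6357·2.00337 = 12735 km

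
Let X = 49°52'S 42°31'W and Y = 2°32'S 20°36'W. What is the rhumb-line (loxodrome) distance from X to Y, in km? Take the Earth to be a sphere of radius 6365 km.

Δψ = ln[tan(π/4+φ₂/2)/tan(π/4+φ₁/2)] = +0.9628;  Δφ = +0.8261 rad,  Δλ = +0.3825 rad
q = Δφ/Δψ = 0.8580
d = R·√(Δφ² + q²Δλ²) = 6365·0.88893 = 5658 km

5658 km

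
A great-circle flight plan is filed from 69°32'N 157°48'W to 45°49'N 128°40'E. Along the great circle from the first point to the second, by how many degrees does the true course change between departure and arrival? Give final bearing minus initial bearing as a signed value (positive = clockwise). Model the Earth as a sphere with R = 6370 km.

At departure: θ₁ = atan2(sin Δλ cos φ₂, cos φ₁ sin φ₂ − sin φ₁ cos φ₂ cos Δλ) = 275.61°
At arrival: θ₂ = atan2(sin Δλ cos φ₁, −cos φ₂ sin φ₁ + sin φ₂ cos φ₁ cos Δλ) = 209.95°
Δθ = θ₂ − θ₁ = -65.7°

-65.7°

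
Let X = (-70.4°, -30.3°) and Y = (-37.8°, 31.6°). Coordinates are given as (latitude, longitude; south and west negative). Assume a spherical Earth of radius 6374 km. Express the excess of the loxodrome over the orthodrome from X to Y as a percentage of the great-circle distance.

Great circle: σ = 0.7923 rad → d_gc = Rσ = 5049.9 km
Rhumb: Δφ = +0.5690, Δλ = +1.0804, Δψ = +1.0425, q = Δφ/Δψ = 0.5458 → d_rh = R√(Δφ²+q²Δλ²) = 5222.9 km
Excess = (5222.9 − 5049.9) / 5049.9 = 173.0 / 5049.9 = 3.43% ≈ 3.4%

3.4%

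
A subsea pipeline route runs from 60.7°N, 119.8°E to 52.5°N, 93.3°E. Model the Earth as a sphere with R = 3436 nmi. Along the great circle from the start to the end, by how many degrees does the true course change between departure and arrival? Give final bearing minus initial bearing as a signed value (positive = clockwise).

-22.3°

At departure: θ₁ = atan2(sin Δλ cos φ₂, cos φ₁ sin φ₂ − sin φ₁ cos φ₂ cos Δλ) = 252.27°
At arrival: θ₂ = atan2(sin Δλ cos φ₁, −cos φ₂ sin φ₁ + sin φ₂ cos φ₁ cos Δλ) = 229.97°
Δθ = θ₂ − θ₁ = -22.3°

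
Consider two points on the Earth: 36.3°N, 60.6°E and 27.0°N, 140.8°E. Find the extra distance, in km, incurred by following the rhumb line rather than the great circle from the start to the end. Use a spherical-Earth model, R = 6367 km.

199 km

Great circle: cos σ = sin φ₁ sin φ₂ + cos φ₁ cos φ₂ cos Δλ,  σ = 1.1691 rad → d_gc = 7443.6 km
Rhumb line: Δψ = -0.1910, q = Δφ/Δψ = 0.8496, d_rh = R√(Δφ²+q²Δλ²) = 7642.2 km
Excess = 7642.2 − 7443.6 = 198.6 ≈ 199 km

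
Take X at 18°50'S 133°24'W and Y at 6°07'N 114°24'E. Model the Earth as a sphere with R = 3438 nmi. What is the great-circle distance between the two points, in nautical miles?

cos σ = sin φ₁ sin φ₂ + cos φ₁ cos φ₂ cos Δλ
      = sin(-18.83°)sin(6.12°) + cos(-18.83°)cos(6.12°)cos(-112.20°) = -0.3900
σ = 112.953° → d = Rσ = 3438·1.97140 = 6778 nmi

6778 nmi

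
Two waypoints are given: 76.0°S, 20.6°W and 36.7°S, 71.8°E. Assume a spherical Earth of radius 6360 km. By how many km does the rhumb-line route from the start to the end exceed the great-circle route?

Great circle: cos σ = sin φ₁ sin φ₂ + cos φ₁ cos φ₂ cos Δλ,  σ = 0.9622 rad → d_gc = 6119.3 km
Rhumb line: Δψ = +1.4079, q = Δφ/Δψ = 0.4872, d_rh = R√(Δφ²+q²Δλ²) = 6633.3 km
Excess = 6633.3 − 6119.3 = 514.0 ≈ 514 km

514 km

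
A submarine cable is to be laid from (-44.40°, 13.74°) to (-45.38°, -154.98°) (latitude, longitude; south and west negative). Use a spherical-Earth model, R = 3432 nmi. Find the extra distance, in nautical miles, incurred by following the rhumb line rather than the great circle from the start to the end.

Great circle: cos σ = sin φ₁ sin φ₂ + cos φ₁ cos φ₂ cos Δλ,  σ = 1.5649 rad → d_gc = 5370.9 nmi
Rhumb line: Δψ = -0.0241, q = Δφ/Δψ = 0.7084, d_rh = R√(Δφ²+q²Δλ²) = 7159.9 nmi
Excess = 7159.9 − 5370.9 = 1789.0 ≈ 1789 nmi

1789 nmi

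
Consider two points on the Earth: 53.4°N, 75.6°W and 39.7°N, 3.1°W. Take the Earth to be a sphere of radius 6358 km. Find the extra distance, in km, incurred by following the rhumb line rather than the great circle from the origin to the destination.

215 km

Great circle: cos σ = sin φ₁ sin φ₂ + cos φ₁ cos φ₂ cos Δλ,  σ = 0.8622 rad → d_gc = 5482.0 km
Rhumb line: Δψ = -0.3504, q = Δφ/Δψ = 0.6824, d_rh = R√(Δφ²+q²Δλ²) = 5696.6 km
Excess = 5696.6 − 5482.0 = 214.6 ≈ 215 km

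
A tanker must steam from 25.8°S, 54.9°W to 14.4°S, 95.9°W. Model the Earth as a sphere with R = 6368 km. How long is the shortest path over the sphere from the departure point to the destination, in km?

Haversine: a = sin²(Δφ/2)+cos φ₁ cos φ₂ sin²(Δλ/2) = 0.11682;  σ = 2·atan2(√a,√(1−a))
σ = 39.971° → d = Rσ = 6368·0.69763 = 4442 km

4442 km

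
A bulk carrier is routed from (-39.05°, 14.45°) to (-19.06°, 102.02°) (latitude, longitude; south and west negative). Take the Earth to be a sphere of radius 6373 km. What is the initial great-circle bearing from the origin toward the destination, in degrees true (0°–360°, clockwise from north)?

θ = atan2( sin Δλ·cos φ₂ ,  cos φ₁ sin φ₂ − sin φ₁ cos φ₂ cos Δλ )
  = atan2(+0.9443, -0.2284) = 103.59°

103.6°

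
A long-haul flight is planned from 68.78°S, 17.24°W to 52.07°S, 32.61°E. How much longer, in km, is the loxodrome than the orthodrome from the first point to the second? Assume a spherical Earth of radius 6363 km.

78 km

Great circle: cos σ = sin φ₁ sin φ₂ + cos φ₁ cos φ₂ cos Δλ,  σ = 0.4976 rad → d_gc = 3166.1 km
Rhumb line: Δψ = +0.6068, q = Δφ/Δψ = 0.4807, d_rh = R√(Δφ²+q²Δλ²) = 3244.2 km
Excess = 3244.2 − 3166.1 = 78.1 ≈ 78 km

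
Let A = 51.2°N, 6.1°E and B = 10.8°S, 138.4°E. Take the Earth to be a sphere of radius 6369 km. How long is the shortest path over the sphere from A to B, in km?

cos σ = sin φ₁ sin φ₂ + cos φ₁ cos φ₂ cos Δλ
      = sin(51.20°)sin(-10.80°) + cos(51.20°)cos(-10.80°)cos(132.30°) = -0.5603
σ = 124.075° → d = Rσ = 6369·2.16552 = 13792 km

13792 km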